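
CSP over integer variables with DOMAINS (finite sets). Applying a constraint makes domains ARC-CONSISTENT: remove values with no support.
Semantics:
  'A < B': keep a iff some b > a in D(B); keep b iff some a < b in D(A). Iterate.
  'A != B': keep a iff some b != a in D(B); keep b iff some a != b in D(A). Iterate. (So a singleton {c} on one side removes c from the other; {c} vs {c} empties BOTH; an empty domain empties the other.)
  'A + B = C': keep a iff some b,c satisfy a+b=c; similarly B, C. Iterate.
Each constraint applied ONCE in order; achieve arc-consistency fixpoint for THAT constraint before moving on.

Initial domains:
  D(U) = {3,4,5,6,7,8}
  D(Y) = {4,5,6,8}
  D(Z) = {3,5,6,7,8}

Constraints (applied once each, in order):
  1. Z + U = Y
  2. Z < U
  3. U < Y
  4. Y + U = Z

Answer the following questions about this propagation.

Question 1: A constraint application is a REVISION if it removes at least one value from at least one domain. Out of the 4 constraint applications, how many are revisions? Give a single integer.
Constraint 1 (Z + U = Y) on D(Z)={3,5,6,7,8} D(U)={3,4,5,6,7,8} D(Y)={4,5,6,8}: Z {3,5,6,7,8}->{3,5}; U {3,4,5,6,7,8}->{3,5}; Y {4,5,6,8}->{6,8} => REVISION
Constraint 2 (Z < U) on D(Z)={3,5} D(U)={3,5}: Z {3,5}->{3}; U {3,5}->{5} => REVISION
Constraint 3 (U < Y) on D(U)={5} D(Y)={6,8}: no change => not a revision
Constraint 4 (Y + U = Z) on D(Y)={6,8} D(U)={5} D(Z)={3}: Y {6,8}->{}; U {5}->{}; Z {3}->{} => REVISION
Total revisions = 3

Answer: 3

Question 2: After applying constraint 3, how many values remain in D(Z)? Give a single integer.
Constraint 1 (Z + U = Y) on D(Z)={3,5,6,7,8} D(U)={3,4,5,6,7,8} D(Y)={4,5,6,8}: Z {3,5,6,7,8}->{3,5}; U {3,4,5,6,7,8}->{3,5}; Y {4,5,6,8}->{6,8}
Constraint 2 (Z < U) on D(Z)={3,5} D(U)={3,5}: Z {3,5}->{3}; U {3,5}->{5}
Constraint 3 (U < Y) on D(U)={5} D(Y)={6,8}: no change
So after constraint 3: D(Z)={3}, size = 1

Answer: 1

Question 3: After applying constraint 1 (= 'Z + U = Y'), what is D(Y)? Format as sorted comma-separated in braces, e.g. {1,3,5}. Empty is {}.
Answer: {6,8}

Derivation:
Constraint 1 (Z + U = Y) on D(Z)={3,5,6,7,8} D(U)={3,4,5,6,7,8} D(Y)={4,5,6,8}: Z {3,5,6,7,8}->{3,5}; U {3,4,5,6,7,8}->{3,5}; Y {4,5,6,8}->{6,8}
So after constraint 1: D(Y) = {6,8}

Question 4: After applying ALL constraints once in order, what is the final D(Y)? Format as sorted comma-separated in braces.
Constraint 1 (Z + U = Y) on D(Z)={3,5,6,7,8} D(U)={3,4,5,6,7,8} D(Y)={4,5,6,8}: Z {3,5,6,7,8}->{3,5}; U {3,4,5,6,7,8}->{3,5}; Y {4,5,6,8}->{6,8}
Constraint 2 (Z < U) on D(Z)={3,5} D(U)={3,5}: Z {3,5}->{3}; U {3,5}->{5}
Constraint 3 (U < Y) on D(U)={5} D(Y)={6,8}: no change
Constraint 4 (Y + U = Z) on D(Y)={6,8} D(U)={5} D(Z)={3}: Y {6,8}->{}; U {5}->{}; Z {3}->{}
So after all 4 constraints: D(Y) = {}

Answer: {}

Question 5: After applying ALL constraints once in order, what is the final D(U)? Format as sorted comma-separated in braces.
Answer: {}

Derivation:
Constraint 1 (Z + U = Y) on D(Z)={3,5,6,7,8} D(U)={3,4,5,6,7,8} D(Y)={4,5,6,8}: Z {3,5,6,7,8}->{3,5}; U {3,4,5,6,7,8}->{3,5}; Y {4,5,6,8}->{6,8}
Constraint 2 (Z < U) on D(Z)={3,5} D(U)={3,5}: Z {3,5}->{3}; U {3,5}->{5}
Constraint 3 (U < Y) on D(U)={5} D(Y)={6,8}: no change
Constraint 4 (Y + U = Z) on D(Y)={6,8} D(U)={5} D(Z)={3}: Y {6,8}->{}; U {5}->{}; Z {3}->{}
So after all 4 constraints: D(U) = {}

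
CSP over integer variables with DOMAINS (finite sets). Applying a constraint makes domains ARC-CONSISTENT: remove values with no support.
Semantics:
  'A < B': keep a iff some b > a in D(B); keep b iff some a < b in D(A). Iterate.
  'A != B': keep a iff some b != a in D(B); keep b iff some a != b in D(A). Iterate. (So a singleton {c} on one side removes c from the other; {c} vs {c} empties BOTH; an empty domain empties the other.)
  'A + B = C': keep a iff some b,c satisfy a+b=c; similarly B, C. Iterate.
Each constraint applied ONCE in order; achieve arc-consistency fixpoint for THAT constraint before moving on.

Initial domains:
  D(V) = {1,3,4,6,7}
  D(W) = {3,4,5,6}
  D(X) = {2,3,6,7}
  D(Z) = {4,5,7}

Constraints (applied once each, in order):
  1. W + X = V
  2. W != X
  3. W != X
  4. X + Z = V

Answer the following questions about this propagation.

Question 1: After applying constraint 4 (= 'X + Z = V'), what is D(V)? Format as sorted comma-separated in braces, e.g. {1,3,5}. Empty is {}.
Constraint 1 (W + X = V) on D(W)={3,4,5,6} D(X)={2,3,6,7} D(V)={1,3,4,6,7}: W {3,4,5,6}->{3,4,5}; X {2,3,6,7}->{2,3}; V {1,3,4,6,7}->{6,7}
Constraint 2 (W != X) on D(W)={3,4,5} D(X)={2,3}: no change
Constraint 3 (W != X) on D(W)={3,4,5} D(X)={2,3}: no change
Constraint 4 (X + Z = V) on D(X)={2,3} D(Z)={4,5,7} D(V)={6,7}: Z {4,5,7}->{4,5}
So after constraint 4: D(V) = {6,7}

Answer: {6,7}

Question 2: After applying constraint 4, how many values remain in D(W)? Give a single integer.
Answer: 3

Derivation:
Constraint 1 (W + X = V) on D(W)={3,4,5,6} D(X)={2,3,6,7} D(V)={1,3,4,6,7}: W {3,4,5,6}->{3,4,5}; X {2,3,6,7}->{2,3}; V {1,3,4,6,7}->{6,7}
Constraint 2 (W != X) on D(W)={3,4,5} D(X)={2,3}: no change
Constraint 3 (W != X) on D(W)={3,4,5} D(X)={2,3}: no change
Constraint 4 (X + Z = V) on D(X)={2,3} D(Z)={4,5,7} D(V)={6,7}: Z {4,5,7}->{4,5}
So after constraint 4: D(W)={3,4,5}, size = 3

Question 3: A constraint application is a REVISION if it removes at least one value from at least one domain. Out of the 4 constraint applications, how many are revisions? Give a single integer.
Constraint 1 (W + X = V) on D(W)={3,4,5,6} D(X)={2,3,6,7} D(V)={1,3,4,6,7}: W {3,4,5,6}->{3,4,5}; X {2,3,6,7}->{2,3}; V {1,3,4,6,7}->{6,7} => REVISION
Constraint 2 (W != X) on D(W)={3,4,5} D(X)={2,3}: no change => not a revision
Constraint 3 (W != X) on D(W)={3,4,5} D(X)={2,3}: no change => not a revision
Constraint 4 (X + Z = V) on D(X)={2,3} D(Z)={4,5,7} D(V)={6,7}: Z {4,5,7}->{4,5} => REVISION
Total revisions = 2

Answer: 2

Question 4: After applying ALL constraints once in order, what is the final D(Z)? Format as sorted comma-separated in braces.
Constraint 1 (W + X = V) on D(W)={3,4,5,6} D(X)={2,3,6,7} D(V)={1,3,4,6,7}: W {3,4,5,6}->{3,4,5}; X {2,3,6,7}->{2,3}; V {1,3,4,6,7}->{6,7}
Constraint 2 (W != X) on D(W)={3,4,5} D(X)={2,3}: no change
Constraint 3 (W != X) on D(W)={3,4,5} D(X)={2,3}: no change
Constraint 4 (X + Z = V) on D(X)={2,3} D(Z)={4,5,7} D(V)={6,7}: Z {4,5,7}->{4,5}
So after all 4 constraints: D(Z) = {4,5}

Answer: {4,5}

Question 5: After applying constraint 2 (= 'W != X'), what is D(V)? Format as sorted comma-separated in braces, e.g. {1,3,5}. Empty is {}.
Answer: {6,7}

Derivation:
Constraint 1 (W + X = V) on D(W)={3,4,5,6} D(X)={2,3,6,7} D(V)={1,3,4,6,7}: W {3,4,5,6}->{3,4,5}; X {2,3,6,7}->{2,3}; V {1,3,4,6,7}->{6,7}
Constraint 2 (W != X) on D(W)={3,4,5} D(X)={2,3}: no change
So after constraint 2: D(V) = {6,7}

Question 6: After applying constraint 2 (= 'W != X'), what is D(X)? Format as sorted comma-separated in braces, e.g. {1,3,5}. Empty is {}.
Answer: {2,3}

Derivation:
Constraint 1 (W + X = V) on D(W)={3,4,5,6} D(X)={2,3,6,7} D(V)={1,3,4,6,7}: W {3,4,5,6}->{3,4,5}; X {2,3,6,7}->{2,3}; V {1,3,4,6,7}->{6,7}
Constraint 2 (W != X) on D(W)={3,4,5} D(X)={2,3}: no change
So after constraint 2: D(X) = {2,3}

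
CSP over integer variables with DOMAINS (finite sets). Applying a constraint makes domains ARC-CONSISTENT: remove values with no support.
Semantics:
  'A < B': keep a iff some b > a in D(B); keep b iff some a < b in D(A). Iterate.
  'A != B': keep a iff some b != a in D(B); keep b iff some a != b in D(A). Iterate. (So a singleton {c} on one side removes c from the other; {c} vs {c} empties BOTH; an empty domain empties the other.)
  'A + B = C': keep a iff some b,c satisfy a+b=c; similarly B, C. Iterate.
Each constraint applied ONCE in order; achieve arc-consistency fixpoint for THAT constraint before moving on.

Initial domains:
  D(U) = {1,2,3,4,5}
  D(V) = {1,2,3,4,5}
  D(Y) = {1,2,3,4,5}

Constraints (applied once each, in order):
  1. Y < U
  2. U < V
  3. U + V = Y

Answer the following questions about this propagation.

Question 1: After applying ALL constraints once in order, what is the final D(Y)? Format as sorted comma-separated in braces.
Constraint 1 (Y < U) on D(Y)={1,2,3,4,5} D(U)={1,2,3,4,5}: Y {1,2,3,4,5}->{1,2,3,4}; U {1,2,3,4,5}->{2,3,4,5}
Constraint 2 (U < V) on D(U)={2,3,4,5} D(V)={1,2,3,4,5}: U {2,3,4,5}->{2,3,4}; V {1,2,3,4,5}->{3,4,5}
Constraint 3 (U + V = Y) on D(U)={2,3,4} D(V)={3,4,5} D(Y)={1,2,3,4}: U {2,3,4}->{}; V {3,4,5}->{}; Y {1,2,3,4}->{}
So after all 3 constraints: D(Y) = {}

Answer: {}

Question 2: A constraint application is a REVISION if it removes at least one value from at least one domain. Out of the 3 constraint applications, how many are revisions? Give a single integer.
Constraint 1 (Y < U) on D(Y)={1,2,3,4,5} D(U)={1,2,3,4,5}: Y {1,2,3,4,5}->{1,2,3,4}; U {1,2,3,4,5}->{2,3,4,5} => REVISION
Constraint 2 (U < V) on D(U)={2,3,4,5} D(V)={1,2,3,4,5}: U {2,3,4,5}->{2,3,4}; V {1,2,3,4,5}->{3,4,5} => REVISION
Constraint 3 (U + V = Y) on D(U)={2,3,4} D(V)={3,4,5} D(Y)={1,2,3,4}: U {2,3,4}->{}; V {3,4,5}->{}; Y {1,2,3,4}->{} => REVISION
Total revisions = 3

Answer: 3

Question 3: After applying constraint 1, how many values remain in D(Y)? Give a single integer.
Constraint 1 (Y < U) on D(Y)={1,2,3,4,5} D(U)={1,2,3,4,5}: Y {1,2,3,4,5}->{1,2,3,4}; U {1,2,3,4,5}->{2,3,4,5}
So after constraint 1: D(Y)={1,2,3,4}, size = 4

Answer: 4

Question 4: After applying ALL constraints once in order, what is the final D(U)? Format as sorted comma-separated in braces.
Answer: {}

Derivation:
Constraint 1 (Y < U) on D(Y)={1,2,3,4,5} D(U)={1,2,3,4,5}: Y {1,2,3,4,5}->{1,2,3,4}; U {1,2,3,4,5}->{2,3,4,5}
Constraint 2 (U < V) on D(U)={2,3,4,5} D(V)={1,2,3,4,5}: U {2,3,4,5}->{2,3,4}; V {1,2,3,4,5}->{3,4,5}
Constraint 3 (U + V = Y) on D(U)={2,3,4} D(V)={3,4,5} D(Y)={1,2,3,4}: U {2,3,4}->{}; V {3,4,5}->{}; Y {1,2,3,4}->{}
So after all 3 constraints: D(U) = {}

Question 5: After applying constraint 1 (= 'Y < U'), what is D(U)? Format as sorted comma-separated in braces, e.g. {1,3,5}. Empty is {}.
Constraint 1 (Y < U) on D(Y)={1,2,3,4,5} D(U)={1,2,3,4,5}: Y {1,2,3,4,5}->{1,2,3,4}; U {1,2,3,4,5}->{2,3,4,5}
So after constraint 1: D(U) = {2,3,4,5}

Answer: {2,3,4,5}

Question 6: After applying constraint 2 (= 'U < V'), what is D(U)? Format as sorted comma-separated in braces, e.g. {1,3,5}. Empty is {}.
Answer: {2,3,4}

Derivation:
Constraint 1 (Y < U) on D(Y)={1,2,3,4,5} D(U)={1,2,3,4,5}: Y {1,2,3,4,5}->{1,2,3,4}; U {1,2,3,4,5}->{2,3,4,5}
Constraint 2 (U < V) on D(U)={2,3,4,5} D(V)={1,2,3,4,5}: U {2,3,4,5}->{2,3,4}; V {1,2,3,4,5}->{3,4,5}
So after constraint 2: D(U) = {2,3,4}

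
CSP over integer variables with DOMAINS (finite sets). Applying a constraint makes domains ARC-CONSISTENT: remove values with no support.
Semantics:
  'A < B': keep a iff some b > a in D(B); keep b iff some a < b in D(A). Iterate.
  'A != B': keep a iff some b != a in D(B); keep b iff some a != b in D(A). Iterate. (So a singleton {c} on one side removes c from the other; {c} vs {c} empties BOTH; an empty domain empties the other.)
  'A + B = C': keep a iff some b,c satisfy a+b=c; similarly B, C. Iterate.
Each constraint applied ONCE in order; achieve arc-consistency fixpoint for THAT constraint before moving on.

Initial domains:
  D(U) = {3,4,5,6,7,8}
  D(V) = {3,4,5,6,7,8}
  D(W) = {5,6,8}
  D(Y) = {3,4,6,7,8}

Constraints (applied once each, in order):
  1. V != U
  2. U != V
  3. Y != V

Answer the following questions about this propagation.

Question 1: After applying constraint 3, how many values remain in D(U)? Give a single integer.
Answer: 6

Derivation:
Constraint 1 (V != U) on D(V)={3,4,5,6,7,8} D(U)={3,4,5,6,7,8}: no change
Constraint 2 (U != V) on D(U)={3,4,5,6,7,8} D(V)={3,4,5,6,7,8}: no change
Constraint 3 (Y != V) on D(Y)={3,4,6,7,8} D(V)={3,4,5,6,7,8}: no change
So after constraint 3: D(U)={3,4,5,6,7,8}, size = 6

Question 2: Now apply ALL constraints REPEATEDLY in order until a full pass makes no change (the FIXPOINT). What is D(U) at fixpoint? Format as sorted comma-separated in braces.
Answer: {3,4,5,6,7,8}

Derivation:
pass 0 (initial): D(U)={3,4,5,6,7,8}
pass 1: no change
Fixpoint after 1 passes: D(U) = {3,4,5,6,7,8}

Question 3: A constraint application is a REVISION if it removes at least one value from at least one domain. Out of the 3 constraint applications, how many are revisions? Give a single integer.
Constraint 1 (V != U) on D(V)={3,4,5,6,7,8} D(U)={3,4,5,6,7,8}: no change => not a revision
Constraint 2 (U != V) on D(U)={3,4,5,6,7,8} D(V)={3,4,5,6,7,8}: no change => not a revision
Constraint 3 (Y != V) on D(Y)={3,4,6,7,8} D(V)={3,4,5,6,7,8}: no change => not a revision
Total revisions = 0

Answer: 0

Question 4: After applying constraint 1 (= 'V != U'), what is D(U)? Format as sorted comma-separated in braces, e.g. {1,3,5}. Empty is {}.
Constraint 1 (V != U) on D(V)={3,4,5,6,7,8} D(U)={3,4,5,6,7,8}: no change
So after constraint 1: D(U) = {3,4,5,6,7,8}

Answer: {3,4,5,6,7,8}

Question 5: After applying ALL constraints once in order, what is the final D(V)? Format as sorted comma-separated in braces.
Constraint 1 (V != U) on D(V)={3,4,5,6,7,8} D(U)={3,4,5,6,7,8}: no change
Constraint 2 (U != V) on D(U)={3,4,5,6,7,8} D(V)={3,4,5,6,7,8}: no change
Constraint 3 (Y != V) on D(Y)={3,4,6,7,8} D(V)={3,4,5,6,7,8}: no change
So after all 3 constraints: D(V) = {3,4,5,6,7,8}

Answer: {3,4,5,6,7,8}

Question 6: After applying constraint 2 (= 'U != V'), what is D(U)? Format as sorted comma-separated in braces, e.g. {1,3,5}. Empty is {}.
Answer: {3,4,5,6,7,8}

Derivation:
Constraint 1 (V != U) on D(V)={3,4,5,6,7,8} D(U)={3,4,5,6,7,8}: no change
Constraint 2 (U != V) on D(U)={3,4,5,6,7,8} D(V)={3,4,5,6,7,8}: no change
So after constraint 2: D(U) = {3,4,5,6,7,8}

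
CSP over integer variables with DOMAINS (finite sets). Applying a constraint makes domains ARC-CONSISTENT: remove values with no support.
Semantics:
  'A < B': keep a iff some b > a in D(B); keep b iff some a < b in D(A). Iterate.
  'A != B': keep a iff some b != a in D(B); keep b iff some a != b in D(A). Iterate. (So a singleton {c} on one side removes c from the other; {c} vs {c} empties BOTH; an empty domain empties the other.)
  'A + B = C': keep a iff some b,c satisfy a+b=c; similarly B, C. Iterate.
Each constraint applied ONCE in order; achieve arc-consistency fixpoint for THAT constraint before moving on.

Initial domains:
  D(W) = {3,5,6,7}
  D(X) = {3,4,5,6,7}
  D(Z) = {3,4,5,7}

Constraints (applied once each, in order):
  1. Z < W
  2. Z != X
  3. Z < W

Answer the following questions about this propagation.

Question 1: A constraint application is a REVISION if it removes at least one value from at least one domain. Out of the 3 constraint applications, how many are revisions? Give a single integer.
Constraint 1 (Z < W) on D(Z)={3,4,5,7} D(W)={3,5,6,7}: Z {3,4,5,7}->{3,4,5}; W {3,5,6,7}->{5,6,7} => REVISION
Constraint 2 (Z != X) on D(Z)={3,4,5} D(X)={3,4,5,6,7}: no change => not a revision
Constraint 3 (Z < W) on D(Z)={3,4,5} D(W)={5,6,7}: no change => not a revision
Total revisions = 1

Answer: 1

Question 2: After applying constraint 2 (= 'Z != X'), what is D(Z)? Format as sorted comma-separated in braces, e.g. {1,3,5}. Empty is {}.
Constraint 1 (Z < W) on D(Z)={3,4,5,7} D(W)={3,5,6,7}: Z {3,4,5,7}->{3,4,5}; W {3,5,6,7}->{5,6,7}
Constraint 2 (Z != X) on D(Z)={3,4,5} D(X)={3,4,5,6,7}: no change
So after constraint 2: D(Z) = {3,4,5}

Answer: {3,4,5}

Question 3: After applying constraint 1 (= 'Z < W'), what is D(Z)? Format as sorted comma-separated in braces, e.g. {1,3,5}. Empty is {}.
Answer: {3,4,5}

Derivation:
Constraint 1 (Z < W) on D(Z)={3,4,5,7} D(W)={3,5,6,7}: Z {3,4,5,7}->{3,4,5}; W {3,5,6,7}->{5,6,7}
So after constraint 1: D(Z) = {3,4,5}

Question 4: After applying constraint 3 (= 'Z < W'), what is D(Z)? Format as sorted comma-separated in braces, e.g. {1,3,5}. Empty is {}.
Constraint 1 (Z < W) on D(Z)={3,4,5,7} D(W)={3,5,6,7}: Z {3,4,5,7}->{3,4,5}; W {3,5,6,7}->{5,6,7}
Constraint 2 (Z != X) on D(Z)={3,4,5} D(X)={3,4,5,6,7}: no change
Constraint 3 (Z < W) on D(Z)={3,4,5} D(W)={5,6,7}: no change
So after constraint 3: D(Z) = {3,4,5}

Answer: {3,4,5}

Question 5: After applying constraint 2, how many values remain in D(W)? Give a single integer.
Constraint 1 (Z < W) on D(Z)={3,4,5,7} D(W)={3,5,6,7}: Z {3,4,5,7}->{3,4,5}; W {3,5,6,7}->{5,6,7}
Constraint 2 (Z != X) on D(Z)={3,4,5} D(X)={3,4,5,6,7}: no change
So after constraint 2: D(W)={5,6,7}, size = 3

Answer: 3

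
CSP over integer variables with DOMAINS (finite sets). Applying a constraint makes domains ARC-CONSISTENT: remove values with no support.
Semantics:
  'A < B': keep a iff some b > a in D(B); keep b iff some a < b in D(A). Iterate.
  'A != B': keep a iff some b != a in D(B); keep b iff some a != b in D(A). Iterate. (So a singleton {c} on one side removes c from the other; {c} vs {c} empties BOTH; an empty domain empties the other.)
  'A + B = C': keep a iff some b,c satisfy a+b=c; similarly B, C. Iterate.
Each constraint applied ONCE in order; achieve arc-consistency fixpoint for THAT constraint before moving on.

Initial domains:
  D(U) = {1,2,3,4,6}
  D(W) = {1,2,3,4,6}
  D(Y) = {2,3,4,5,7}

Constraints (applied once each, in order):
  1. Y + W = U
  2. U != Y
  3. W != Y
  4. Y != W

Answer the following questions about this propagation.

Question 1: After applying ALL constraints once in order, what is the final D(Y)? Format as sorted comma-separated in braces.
Answer: {2,3,4,5}

Derivation:
Constraint 1 (Y + W = U) on D(Y)={2,3,4,5,7} D(W)={1,2,3,4,6} D(U)={1,2,3,4,6}: Y {2,3,4,5,7}->{2,3,4,5}; W {1,2,3,4,6}->{1,2,3,4}; U {1,2,3,4,6}->{3,4,6}
Constraint 2 (U != Y) on D(U)={3,4,6} D(Y)={2,3,4,5}: no change
Constraint 3 (W != Y) on D(W)={1,2,3,4} D(Y)={2,3,4,5}: no change
Constraint 4 (Y != W) on D(Y)={2,3,4,5} D(W)={1,2,3,4}: no change
So after all 4 constraints: D(Y) = {2,3,4,5}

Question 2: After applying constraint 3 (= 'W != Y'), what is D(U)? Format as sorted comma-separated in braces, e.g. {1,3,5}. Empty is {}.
Answer: {3,4,6}

Derivation:
Constraint 1 (Y + W = U) on D(Y)={2,3,4,5,7} D(W)={1,2,3,4,6} D(U)={1,2,3,4,6}: Y {2,3,4,5,7}->{2,3,4,5}; W {1,2,3,4,6}->{1,2,3,4}; U {1,2,3,4,6}->{3,4,6}
Constraint 2 (U != Y) on D(U)={3,4,6} D(Y)={2,3,4,5}: no change
Constraint 3 (W != Y) on D(W)={1,2,3,4} D(Y)={2,3,4,5}: no change
So after constraint 3: D(U) = {3,4,6}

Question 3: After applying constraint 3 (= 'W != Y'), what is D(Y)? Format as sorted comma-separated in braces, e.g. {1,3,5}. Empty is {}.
Constraint 1 (Y + W = U) on D(Y)={2,3,4,5,7} D(W)={1,2,3,4,6} D(U)={1,2,3,4,6}: Y {2,3,4,5,7}->{2,3,4,5}; W {1,2,3,4,6}->{1,2,3,4}; U {1,2,3,4,6}->{3,4,6}
Constraint 2 (U != Y) on D(U)={3,4,6} D(Y)={2,3,4,5}: no change
Constraint 3 (W != Y) on D(W)={1,2,3,4} D(Y)={2,3,4,5}: no change
So after constraint 3: D(Y) = {2,3,4,5}

Answer: {2,3,4,5}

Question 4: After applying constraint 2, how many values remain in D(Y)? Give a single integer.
Answer: 4

Derivation:
Constraint 1 (Y + W = U) on D(Y)={2,3,4,5,7} D(W)={1,2,3,4,6} D(U)={1,2,3,4,6}: Y {2,3,4,5,7}->{2,3,4,5}; W {1,2,3,4,6}->{1,2,3,4}; U {1,2,3,4,6}->{3,4,6}
Constraint 2 (U != Y) on D(U)={3,4,6} D(Y)={2,3,4,5}: no change
So after constraint 2: D(Y)={2,3,4,5}, size = 4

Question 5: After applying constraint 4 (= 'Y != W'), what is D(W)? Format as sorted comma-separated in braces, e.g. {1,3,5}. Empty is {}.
Answer: {1,2,3,4}

Derivation:
Constraint 1 (Y + W = U) on D(Y)={2,3,4,5,7} D(W)={1,2,3,4,6} D(U)={1,2,3,4,6}: Y {2,3,4,5,7}->{2,3,4,5}; W {1,2,3,4,6}->{1,2,3,4}; U {1,2,3,4,6}->{3,4,6}
Constraint 2 (U != Y) on D(U)={3,4,6} D(Y)={2,3,4,5}: no change
Constraint 3 (W != Y) on D(W)={1,2,3,4} D(Y)={2,3,4,5}: no change
Constraint 4 (Y != W) on D(Y)={2,3,4,5} D(W)={1,2,3,4}: no change
So after constraint 4: D(W) = {1,2,3,4}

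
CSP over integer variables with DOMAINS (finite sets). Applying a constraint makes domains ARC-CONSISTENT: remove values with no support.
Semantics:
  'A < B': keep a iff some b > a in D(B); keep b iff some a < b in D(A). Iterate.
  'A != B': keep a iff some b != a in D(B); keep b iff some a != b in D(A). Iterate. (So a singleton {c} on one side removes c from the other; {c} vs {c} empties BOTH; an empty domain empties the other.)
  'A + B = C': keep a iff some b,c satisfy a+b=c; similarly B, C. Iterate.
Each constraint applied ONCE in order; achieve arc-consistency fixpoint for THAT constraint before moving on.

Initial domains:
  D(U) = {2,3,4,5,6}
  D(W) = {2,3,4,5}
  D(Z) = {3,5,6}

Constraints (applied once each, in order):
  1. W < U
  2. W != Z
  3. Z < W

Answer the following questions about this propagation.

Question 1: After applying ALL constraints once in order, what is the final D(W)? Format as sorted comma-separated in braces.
Constraint 1 (W < U) on D(W)={2,3,4,5} D(U)={2,3,4,5,6}: U {2,3,4,5,6}->{3,4,5,6}
Constraint 2 (W != Z) on D(W)={2,3,4,5} D(Z)={3,5,6}: no change
Constraint 3 (Z < W) on D(Z)={3,5,6} D(W)={2,3,4,5}: Z {3,5,6}->{3}; W {2,3,4,5}->{4,5}
So after all 3 constraints: D(W) = {4,5}

Answer: {4,5}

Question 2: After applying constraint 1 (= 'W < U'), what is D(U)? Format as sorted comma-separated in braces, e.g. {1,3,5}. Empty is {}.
Answer: {3,4,5,6}

Derivation:
Constraint 1 (W < U) on D(W)={2,3,4,5} D(U)={2,3,4,5,6}: U {2,3,4,5,6}->{3,4,5,6}
So after constraint 1: D(U) = {3,4,5,6}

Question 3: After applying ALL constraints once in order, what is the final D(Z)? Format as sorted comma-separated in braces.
Answer: {3}

Derivation:
Constraint 1 (W < U) on D(W)={2,3,4,5} D(U)={2,3,4,5,6}: U {2,3,4,5,6}->{3,4,5,6}
Constraint 2 (W != Z) on D(W)={2,3,4,5} D(Z)={3,5,6}: no change
Constraint 3 (Z < W) on D(Z)={3,5,6} D(W)={2,3,4,5}: Z {3,5,6}->{3}; W {2,3,4,5}->{4,5}
So after all 3 constraints: D(Z) = {3}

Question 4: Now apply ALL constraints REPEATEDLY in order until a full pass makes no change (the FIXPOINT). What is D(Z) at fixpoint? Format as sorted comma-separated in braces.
pass 0 (initial): D(Z)={3,5,6}
pass 1: U {2,3,4,5,6}->{3,4,5,6}; W {2,3,4,5}->{4,5}; Z {3,5,6}->{3}
pass 2: U {3,4,5,6}->{5,6}
pass 3: no change
Fixpoint after 3 passes: D(Z) = {3}

Answer: {3}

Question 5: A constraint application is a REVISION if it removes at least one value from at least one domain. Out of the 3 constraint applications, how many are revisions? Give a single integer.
Constraint 1 (W < U) on D(W)={2,3,4,5} D(U)={2,3,4,5,6}: U {2,3,4,5,6}->{3,4,5,6} => REVISION
Constraint 2 (W != Z) on D(W)={2,3,4,5} D(Z)={3,5,6}: no change => not a revision
Constraint 3 (Z < W) on D(Z)={3,5,6} D(W)={2,3,4,5}: Z {3,5,6}->{3}; W {2,3,4,5}->{4,5} => REVISION
Total revisions = 2

Answer: 2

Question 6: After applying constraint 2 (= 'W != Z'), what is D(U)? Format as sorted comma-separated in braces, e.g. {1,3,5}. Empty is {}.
Answer: {3,4,5,6}

Derivation:
Constraint 1 (W < U) on D(W)={2,3,4,5} D(U)={2,3,4,5,6}: U {2,3,4,5,6}->{3,4,5,6}
Constraint 2 (W != Z) on D(W)={2,3,4,5} D(Z)={3,5,6}: no change
So after constraint 2: D(U) = {3,4,5,6}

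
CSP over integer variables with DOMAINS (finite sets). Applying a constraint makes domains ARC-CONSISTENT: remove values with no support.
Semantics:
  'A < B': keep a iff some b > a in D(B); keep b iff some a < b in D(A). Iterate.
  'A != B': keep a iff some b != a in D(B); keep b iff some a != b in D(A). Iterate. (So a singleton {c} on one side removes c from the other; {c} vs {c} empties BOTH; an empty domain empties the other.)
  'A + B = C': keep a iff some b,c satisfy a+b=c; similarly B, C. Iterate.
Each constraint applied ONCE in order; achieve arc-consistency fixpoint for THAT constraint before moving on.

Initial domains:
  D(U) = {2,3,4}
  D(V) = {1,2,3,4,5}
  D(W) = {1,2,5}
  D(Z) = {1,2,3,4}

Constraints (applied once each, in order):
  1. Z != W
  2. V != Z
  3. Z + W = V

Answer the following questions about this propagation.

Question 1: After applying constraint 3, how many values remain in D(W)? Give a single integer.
Answer: 2

Derivation:
Constraint 1 (Z != W) on D(Z)={1,2,3,4} D(W)={1,2,5}: no change
Constraint 2 (V != Z) on D(V)={1,2,3,4,5} D(Z)={1,2,3,4}: no change
Constraint 3 (Z + W = V) on D(Z)={1,2,3,4} D(W)={1,2,5} D(V)={1,2,3,4,5}: W {1,2,5}->{1,2}; V {1,2,3,4,5}->{2,3,4,5}
So after constraint 3: D(W)={1,2}, size = 2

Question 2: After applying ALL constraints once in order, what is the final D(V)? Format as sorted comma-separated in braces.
Constraint 1 (Z != W) on D(Z)={1,2,3,4} D(W)={1,2,5}: no change
Constraint 2 (V != Z) on D(V)={1,2,3,4,5} D(Z)={1,2,3,4}: no change
Constraint 3 (Z + W = V) on D(Z)={1,2,3,4} D(W)={1,2,5} D(V)={1,2,3,4,5}: W {1,2,5}->{1,2}; V {1,2,3,4,5}->{2,3,4,5}
So after all 3 constraints: D(V) = {2,3,4,5}

Answer: {2,3,4,5}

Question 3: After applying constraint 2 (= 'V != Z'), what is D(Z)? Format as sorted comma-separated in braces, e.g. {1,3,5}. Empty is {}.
Answer: {1,2,3,4}

Derivation:
Constraint 1 (Z != W) on D(Z)={1,2,3,4} D(W)={1,2,5}: no change
Constraint 2 (V != Z) on D(V)={1,2,3,4,5} D(Z)={1,2,3,4}: no change
So after constraint 2: D(Z) = {1,2,3,4}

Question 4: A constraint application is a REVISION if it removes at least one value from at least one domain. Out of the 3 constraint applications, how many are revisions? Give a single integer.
Answer: 1

Derivation:
Constraint 1 (Z != W) on D(Z)={1,2,3,4} D(W)={1,2,5}: no change => not a revision
Constraint 2 (V != Z) on D(V)={1,2,3,4,5} D(Z)={1,2,3,4}: no change => not a revision
Constraint 3 (Z + W = V) on D(Z)={1,2,3,4} D(W)={1,2,5} D(V)={1,2,3,4,5}: W {1,2,5}->{1,2}; V {1,2,3,4,5}->{2,3,4,5} => REVISION
Total revisions = 1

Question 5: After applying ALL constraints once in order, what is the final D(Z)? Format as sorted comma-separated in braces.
Constraint 1 (Z != W) on D(Z)={1,2,3,4} D(W)={1,2,5}: no change
Constraint 2 (V != Z) on D(V)={1,2,3,4,5} D(Z)={1,2,3,4}: no change
Constraint 3 (Z + W = V) on D(Z)={1,2,3,4} D(W)={1,2,5} D(V)={1,2,3,4,5}: W {1,2,5}->{1,2}; V {1,2,3,4,5}->{2,3,4,5}
So after all 3 constraints: D(Z) = {1,2,3,4}

Answer: {1,2,3,4}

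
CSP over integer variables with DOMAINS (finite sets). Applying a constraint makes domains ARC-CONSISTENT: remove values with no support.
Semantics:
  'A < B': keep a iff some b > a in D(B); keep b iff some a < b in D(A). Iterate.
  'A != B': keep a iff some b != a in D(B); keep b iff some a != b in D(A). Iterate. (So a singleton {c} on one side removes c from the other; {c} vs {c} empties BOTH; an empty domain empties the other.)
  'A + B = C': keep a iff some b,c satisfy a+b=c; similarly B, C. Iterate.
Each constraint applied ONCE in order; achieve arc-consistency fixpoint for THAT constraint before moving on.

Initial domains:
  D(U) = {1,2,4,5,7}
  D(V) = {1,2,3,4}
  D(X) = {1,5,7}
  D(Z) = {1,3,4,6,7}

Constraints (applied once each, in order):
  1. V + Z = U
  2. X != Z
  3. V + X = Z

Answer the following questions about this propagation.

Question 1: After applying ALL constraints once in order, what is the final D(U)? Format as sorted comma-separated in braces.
Answer: {2,4,5,7}

Derivation:
Constraint 1 (V + Z = U) on D(V)={1,2,3,4} D(Z)={1,3,4,6,7} D(U)={1,2,4,5,7}: Z {1,3,4,6,7}->{1,3,4,6}; U {1,2,4,5,7}->{2,4,5,7}
Constraint 2 (X != Z) on D(X)={1,5,7} D(Z)={1,3,4,6}: no change
Constraint 3 (V + X = Z) on D(V)={1,2,3,4} D(X)={1,5,7} D(Z)={1,3,4,6}: V {1,2,3,4}->{1,2,3}; X {1,5,7}->{1,5}; Z {1,3,4,6}->{3,4,6}
So after all 3 constraints: D(U) = {2,4,5,7}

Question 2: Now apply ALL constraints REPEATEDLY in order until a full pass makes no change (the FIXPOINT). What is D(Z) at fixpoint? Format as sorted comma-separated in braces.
Answer: {3,4,6}

Derivation:
pass 0 (initial): D(Z)={1,3,4,6,7}
pass 1: U {1,2,4,5,7}->{2,4,5,7}; V {1,2,3,4}->{1,2,3}; X {1,5,7}->{1,5}; Z {1,3,4,6,7}->{3,4,6}
pass 2: U {2,4,5,7}->{4,5,7}
pass 3: no change
Fixpoint after 3 passes: D(Z) = {3,4,6}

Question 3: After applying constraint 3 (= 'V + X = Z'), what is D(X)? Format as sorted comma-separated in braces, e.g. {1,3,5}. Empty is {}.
Answer: {1,5}

Derivation:
Constraint 1 (V + Z = U) on D(V)={1,2,3,4} D(Z)={1,3,4,6,7} D(U)={1,2,4,5,7}: Z {1,3,4,6,7}->{1,3,4,6}; U {1,2,4,5,7}->{2,4,5,7}
Constraint 2 (X != Z) on D(X)={1,5,7} D(Z)={1,3,4,6}: no change
Constraint 3 (V + X = Z) on D(V)={1,2,3,4} D(X)={1,5,7} D(Z)={1,3,4,6}: V {1,2,3,4}->{1,2,3}; X {1,5,7}->{1,5}; Z {1,3,4,6}->{3,4,6}
So after constraint 3: D(X) = {1,5}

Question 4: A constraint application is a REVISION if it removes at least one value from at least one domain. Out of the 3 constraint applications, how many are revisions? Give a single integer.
Answer: 2

Derivation:
Constraint 1 (V + Z = U) on D(V)={1,2,3,4} D(Z)={1,3,4,6,7} D(U)={1,2,4,5,7}: Z {1,3,4,6,7}->{1,3,4,6}; U {1,2,4,5,7}->{2,4,5,7} => REVISION
Constraint 2 (X != Z) on D(X)={1,5,7} D(Z)={1,3,4,6}: no change => not a revision
Constraint 3 (V + X = Z) on D(V)={1,2,3,4} D(X)={1,5,7} D(Z)={1,3,4,6}: V {1,2,3,4}->{1,2,3}; X {1,5,7}->{1,5}; Z {1,3,4,6}->{3,4,6} => REVISION
Total revisions = 2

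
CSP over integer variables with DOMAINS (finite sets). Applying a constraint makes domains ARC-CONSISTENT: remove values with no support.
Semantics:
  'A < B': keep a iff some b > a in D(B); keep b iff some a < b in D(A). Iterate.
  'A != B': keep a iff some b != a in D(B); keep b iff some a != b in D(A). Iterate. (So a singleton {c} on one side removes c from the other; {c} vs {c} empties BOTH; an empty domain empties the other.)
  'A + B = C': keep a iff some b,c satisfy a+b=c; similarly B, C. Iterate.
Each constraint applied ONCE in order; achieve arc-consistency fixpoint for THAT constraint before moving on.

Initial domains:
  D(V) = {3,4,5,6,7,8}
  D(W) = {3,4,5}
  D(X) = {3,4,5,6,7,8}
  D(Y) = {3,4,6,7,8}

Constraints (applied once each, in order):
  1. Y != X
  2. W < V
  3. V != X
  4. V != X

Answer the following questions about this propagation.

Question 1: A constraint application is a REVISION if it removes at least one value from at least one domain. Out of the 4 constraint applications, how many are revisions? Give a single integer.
Constraint 1 (Y != X) on D(Y)={3,4,6,7,8} D(X)={3,4,5,6,7,8}: no change => not a revision
Constraint 2 (W < V) on D(W)={3,4,5} D(V)={3,4,5,6,7,8}: V {3,4,5,6,7,8}->{4,5,6,7,8} => REVISION
Constraint 3 (V != X) on D(V)={4,5,6,7,8} D(X)={3,4,5,6,7,8}: no change => not a revision
Constraint 4 (V != X) on D(V)={4,5,6,7,8} D(X)={3,4,5,6,7,8}: no change => not a revision
Total revisions = 1

Answer: 1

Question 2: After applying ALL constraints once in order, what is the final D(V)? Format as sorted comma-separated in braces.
Constraint 1 (Y != X) on D(Y)={3,4,6,7,8} D(X)={3,4,5,6,7,8}: no change
Constraint 2 (W < V) on D(W)={3,4,5} D(V)={3,4,5,6,7,8}: V {3,4,5,6,7,8}->{4,5,6,7,8}
Constraint 3 (V != X) on D(V)={4,5,6,7,8} D(X)={3,4,5,6,7,8}: no change
Constraint 4 (V != X) on D(V)={4,5,6,7,8} D(X)={3,4,5,6,7,8}: no change
So after all 4 constraints: D(V) = {4,5,6,7,8}

Answer: {4,5,6,7,8}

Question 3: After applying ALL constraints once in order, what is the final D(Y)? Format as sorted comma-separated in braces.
Answer: {3,4,6,7,8}

Derivation:
Constraint 1 (Y != X) on D(Y)={3,4,6,7,8} D(X)={3,4,5,6,7,8}: no change
Constraint 2 (W < V) on D(W)={3,4,5} D(V)={3,4,5,6,7,8}: V {3,4,5,6,7,8}->{4,5,6,7,8}
Constraint 3 (V != X) on D(V)={4,5,6,7,8} D(X)={3,4,5,6,7,8}: no change
Constraint 4 (V != X) on D(V)={4,5,6,7,8} D(X)={3,4,5,6,7,8}: no change
So after all 4 constraints: D(Y) = {3,4,6,7,8}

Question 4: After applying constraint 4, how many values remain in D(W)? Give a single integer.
Constraint 1 (Y != X) on D(Y)={3,4,6,7,8} D(X)={3,4,5,6,7,8}: no change
Constraint 2 (W < V) on D(W)={3,4,5} D(V)={3,4,5,6,7,8}: V {3,4,5,6,7,8}->{4,5,6,7,8}
Constraint 3 (V != X) on D(V)={4,5,6,7,8} D(X)={3,4,5,6,7,8}: no change
Constraint 4 (V != X) on D(V)={4,5,6,7,8} D(X)={3,4,5,6,7,8}: no change
So after constraint 4: D(W)={3,4,5}, size = 3

Answer: 3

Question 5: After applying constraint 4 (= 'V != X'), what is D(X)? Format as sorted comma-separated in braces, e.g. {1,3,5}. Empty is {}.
Constraint 1 (Y != X) on D(Y)={3,4,6,7,8} D(X)={3,4,5,6,7,8}: no change
Constraint 2 (W < V) on D(W)={3,4,5} D(V)={3,4,5,6,7,8}: V {3,4,5,6,7,8}->{4,5,6,7,8}
Constraint 3 (V != X) on D(V)={4,5,6,7,8} D(X)={3,4,5,6,7,8}: no change
Constraint 4 (V != X) on D(V)={4,5,6,7,8} D(X)={3,4,5,6,7,8}: no change
So after constraint 4: D(X) = {3,4,5,6,7,8}

Answer: {3,4,5,6,7,8}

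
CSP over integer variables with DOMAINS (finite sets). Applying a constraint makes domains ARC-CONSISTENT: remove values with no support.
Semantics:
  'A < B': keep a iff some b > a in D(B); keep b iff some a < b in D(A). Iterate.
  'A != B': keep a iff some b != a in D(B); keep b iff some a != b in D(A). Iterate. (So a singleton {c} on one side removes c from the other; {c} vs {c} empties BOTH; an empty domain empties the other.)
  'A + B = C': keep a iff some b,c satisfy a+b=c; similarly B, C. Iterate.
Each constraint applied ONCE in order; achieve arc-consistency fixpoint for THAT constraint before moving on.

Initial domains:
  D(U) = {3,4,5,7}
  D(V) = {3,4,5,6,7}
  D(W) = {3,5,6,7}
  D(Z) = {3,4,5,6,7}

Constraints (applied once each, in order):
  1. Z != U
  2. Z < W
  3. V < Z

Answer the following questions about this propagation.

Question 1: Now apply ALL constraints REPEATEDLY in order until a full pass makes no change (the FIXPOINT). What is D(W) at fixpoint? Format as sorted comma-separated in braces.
Answer: {5,6,7}

Derivation:
pass 0 (initial): D(W)={3,5,6,7}
pass 1: V {3,4,5,6,7}->{3,4,5}; W {3,5,6,7}->{5,6,7}; Z {3,4,5,6,7}->{4,5,6}
pass 2: no change
Fixpoint after 2 passes: D(W) = {5,6,7}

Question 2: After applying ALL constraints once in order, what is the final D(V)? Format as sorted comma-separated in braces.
Answer: {3,4,5}

Derivation:
Constraint 1 (Z != U) on D(Z)={3,4,5,6,7} D(U)={3,4,5,7}: no change
Constraint 2 (Z < W) on D(Z)={3,4,5,6,7} D(W)={3,5,6,7}: Z {3,4,5,6,7}->{3,4,5,6}; W {3,5,6,7}->{5,6,7}
Constraint 3 (V < Z) on D(V)={3,4,5,6,7} D(Z)={3,4,5,6}: V {3,4,5,6,7}->{3,4,5}; Z {3,4,5,6}->{4,5,6}
So after all 3 constraints: D(V) = {3,4,5}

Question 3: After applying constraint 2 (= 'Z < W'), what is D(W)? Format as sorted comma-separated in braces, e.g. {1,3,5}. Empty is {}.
Constraint 1 (Z != U) on D(Z)={3,4,5,6,7} D(U)={3,4,5,7}: no change
Constraint 2 (Z < W) on D(Z)={3,4,5,6,7} D(W)={3,5,6,7}: Z {3,4,5,6,7}->{3,4,5,6}; W {3,5,6,7}->{5,6,7}
So after constraint 2: D(W) = {5,6,7}

Answer: {5,6,7}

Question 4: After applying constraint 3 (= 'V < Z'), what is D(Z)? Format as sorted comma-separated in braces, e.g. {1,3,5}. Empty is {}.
Answer: {4,5,6}

Derivation:
Constraint 1 (Z != U) on D(Z)={3,4,5,6,7} D(U)={3,4,5,7}: no change
Constraint 2 (Z < W) on D(Z)={3,4,5,6,7} D(W)={3,5,6,7}: Z {3,4,5,6,7}->{3,4,5,6}; W {3,5,6,7}->{5,6,7}
Constraint 3 (V < Z) on D(V)={3,4,5,6,7} D(Z)={3,4,5,6}: V {3,4,5,6,7}->{3,4,5}; Z {3,4,5,6}->{4,5,6}
So after constraint 3: D(Z) = {4,5,6}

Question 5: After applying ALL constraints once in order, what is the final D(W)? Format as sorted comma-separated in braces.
Answer: {5,6,7}

Derivation:
Constraint 1 (Z != U) on D(Z)={3,4,5,6,7} D(U)={3,4,5,7}: no change
Constraint 2 (Z < W) on D(Z)={3,4,5,6,7} D(W)={3,5,6,7}: Z {3,4,5,6,7}->{3,4,5,6}; W {3,5,6,7}->{5,6,7}
Constraint 3 (V < Z) on D(V)={3,4,5,6,7} D(Z)={3,4,5,6}: V {3,4,5,6,7}->{3,4,5}; Z {3,4,5,6}->{4,5,6}
So after all 3 constraints: D(W) = {5,6,7}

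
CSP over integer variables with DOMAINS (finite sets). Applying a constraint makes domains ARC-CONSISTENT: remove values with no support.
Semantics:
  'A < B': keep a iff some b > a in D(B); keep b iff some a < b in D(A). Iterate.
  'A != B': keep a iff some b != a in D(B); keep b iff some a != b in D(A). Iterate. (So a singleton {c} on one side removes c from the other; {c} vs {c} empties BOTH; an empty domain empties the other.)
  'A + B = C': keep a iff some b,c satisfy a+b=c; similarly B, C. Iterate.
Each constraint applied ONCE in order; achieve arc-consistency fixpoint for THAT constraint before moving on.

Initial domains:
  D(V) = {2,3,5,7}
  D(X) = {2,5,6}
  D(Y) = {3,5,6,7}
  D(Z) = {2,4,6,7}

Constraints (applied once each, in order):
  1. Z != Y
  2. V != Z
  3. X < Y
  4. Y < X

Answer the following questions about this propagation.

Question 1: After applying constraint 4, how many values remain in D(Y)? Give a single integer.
Answer: 2

Derivation:
Constraint 1 (Z != Y) on D(Z)={2,4,6,7} D(Y)={3,5,6,7}: no change
Constraint 2 (V != Z) on D(V)={2,3,5,7} D(Z)={2,4,6,7}: no change
Constraint 3 (X < Y) on D(X)={2,5,6} D(Y)={3,5,6,7}: no change
Constraint 4 (Y < X) on D(Y)={3,5,6,7} D(X)={2,5,6}: Y {3,5,6,7}->{3,5}; X {2,5,6}->{5,6}
So after constraint 4: D(Y)={3,5}, size = 2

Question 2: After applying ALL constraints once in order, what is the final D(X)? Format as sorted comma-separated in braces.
Answer: {5,6}

Derivation:
Constraint 1 (Z != Y) on D(Z)={2,4,6,7} D(Y)={3,5,6,7}: no change
Constraint 2 (V != Z) on D(V)={2,3,5,7} D(Z)={2,4,6,7}: no change
Constraint 3 (X < Y) on D(X)={2,5,6} D(Y)={3,5,6,7}: no change
Constraint 4 (Y < X) on D(Y)={3,5,6,7} D(X)={2,5,6}: Y {3,5,6,7}->{3,5}; X {2,5,6}->{5,6}
So after all 4 constraints: D(X) = {5,6}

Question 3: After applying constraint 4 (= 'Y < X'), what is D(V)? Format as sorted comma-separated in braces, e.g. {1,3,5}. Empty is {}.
Constraint 1 (Z != Y) on D(Z)={2,4,6,7} D(Y)={3,5,6,7}: no change
Constraint 2 (V != Z) on D(V)={2,3,5,7} D(Z)={2,4,6,7}: no change
Constraint 3 (X < Y) on D(X)={2,5,6} D(Y)={3,5,6,7}: no change
Constraint 4 (Y < X) on D(Y)={3,5,6,7} D(X)={2,5,6}: Y {3,5,6,7}->{3,5}; X {2,5,6}->{5,6}
So after constraint 4: D(V) = {2,3,5,7}

Answer: {2,3,5,7}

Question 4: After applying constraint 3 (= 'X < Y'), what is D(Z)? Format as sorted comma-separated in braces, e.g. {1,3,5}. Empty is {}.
Constraint 1 (Z != Y) on D(Z)={2,4,6,7} D(Y)={3,5,6,7}: no change
Constraint 2 (V != Z) on D(V)={2,3,5,7} D(Z)={2,4,6,7}: no change
Constraint 3 (X < Y) on D(X)={2,5,6} D(Y)={3,5,6,7}: no change
So after constraint 3: D(Z) = {2,4,6,7}

Answer: {2,4,6,7}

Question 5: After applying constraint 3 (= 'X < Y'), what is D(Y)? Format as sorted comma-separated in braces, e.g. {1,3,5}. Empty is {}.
Constraint 1 (Z != Y) on D(Z)={2,4,6,7} D(Y)={3,5,6,7}: no change
Constraint 2 (V != Z) on D(V)={2,3,5,7} D(Z)={2,4,6,7}: no change
Constraint 3 (X < Y) on D(X)={2,5,6} D(Y)={3,5,6,7}: no change
So after constraint 3: D(Y) = {3,5,6,7}

Answer: {3,5,6,7}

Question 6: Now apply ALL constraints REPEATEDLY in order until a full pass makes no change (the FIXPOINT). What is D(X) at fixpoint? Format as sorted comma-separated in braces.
pass 0 (initial): D(X)={2,5,6}
pass 1: X {2,5,6}->{5,6}; Y {3,5,6,7}->{3,5}
pass 2: X {5,6}->{}; Y {3,5}->{}
pass 3: V {2,3,5,7}->{}; Z {2,4,6,7}->{}
pass 4: no change
Fixpoint after 4 passes: D(X) = {}

Answer: {}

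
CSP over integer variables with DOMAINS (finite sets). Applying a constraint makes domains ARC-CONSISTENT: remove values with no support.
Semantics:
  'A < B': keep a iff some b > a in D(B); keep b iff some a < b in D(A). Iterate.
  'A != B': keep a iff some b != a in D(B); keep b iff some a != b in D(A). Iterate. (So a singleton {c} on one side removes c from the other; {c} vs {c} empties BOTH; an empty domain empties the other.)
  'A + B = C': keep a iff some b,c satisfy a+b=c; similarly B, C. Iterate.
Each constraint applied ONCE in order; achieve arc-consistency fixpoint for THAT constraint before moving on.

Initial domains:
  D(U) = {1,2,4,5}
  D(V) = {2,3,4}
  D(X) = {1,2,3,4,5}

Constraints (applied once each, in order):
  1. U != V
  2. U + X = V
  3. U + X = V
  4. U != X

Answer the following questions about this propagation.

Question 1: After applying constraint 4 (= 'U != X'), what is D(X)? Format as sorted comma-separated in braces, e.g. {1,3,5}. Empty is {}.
Answer: {1,2,3}

Derivation:
Constraint 1 (U != V) on D(U)={1,2,4,5} D(V)={2,3,4}: no change
Constraint 2 (U + X = V) on D(U)={1,2,4,5} D(X)={1,2,3,4,5} D(V)={2,3,4}: U {1,2,4,5}->{1,2}; X {1,2,3,4,5}->{1,2,3}
Constraint 3 (U + X = V) on D(U)={1,2} D(X)={1,2,3} D(V)={2,3,4}: no change
Constraint 4 (U != X) on D(U)={1,2} D(X)={1,2,3}: no change
So after constraint 4: D(X) = {1,2,3}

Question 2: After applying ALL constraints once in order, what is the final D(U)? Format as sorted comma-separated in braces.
Constraint 1 (U != V) on D(U)={1,2,4,5} D(V)={2,3,4}: no change
Constraint 2 (U + X = V) on D(U)={1,2,4,5} D(X)={1,2,3,4,5} D(V)={2,3,4}: U {1,2,4,5}->{1,2}; X {1,2,3,4,5}->{1,2,3}
Constraint 3 (U + X = V) on D(U)={1,2} D(X)={1,2,3} D(V)={2,3,4}: no change
Constraint 4 (U != X) on D(U)={1,2} D(X)={1,2,3}: no change
So after all 4 constraints: D(U) = {1,2}

Answer: {1,2}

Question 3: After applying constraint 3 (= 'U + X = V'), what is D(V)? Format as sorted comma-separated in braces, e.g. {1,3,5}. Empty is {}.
Constraint 1 (U != V) on D(U)={1,2,4,5} D(V)={2,3,4}: no change
Constraint 2 (U + X = V) on D(U)={1,2,4,5} D(X)={1,2,3,4,5} D(V)={2,3,4}: U {1,2,4,5}->{1,2}; X {1,2,3,4,5}->{1,2,3}
Constraint 3 (U + X = V) on D(U)={1,2} D(X)={1,2,3} D(V)={2,3,4}: no change
So after constraint 3: D(V) = {2,3,4}

Answer: {2,3,4}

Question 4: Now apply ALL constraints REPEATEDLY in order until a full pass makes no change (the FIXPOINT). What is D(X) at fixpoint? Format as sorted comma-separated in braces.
pass 0 (initial): D(X)={1,2,3,4,5}
pass 1: U {1,2,4,5}->{1,2}; X {1,2,3,4,5}->{1,2,3}
pass 2: no change
Fixpoint after 2 passes: D(X) = {1,2,3}

Answer: {1,2,3}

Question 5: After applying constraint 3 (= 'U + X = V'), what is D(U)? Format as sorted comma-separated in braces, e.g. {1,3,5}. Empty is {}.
Answer: {1,2}

Derivation:
Constraint 1 (U != V) on D(U)={1,2,4,5} D(V)={2,3,4}: no change
Constraint 2 (U + X = V) on D(U)={1,2,4,5} D(X)={1,2,3,4,5} D(V)={2,3,4}: U {1,2,4,5}->{1,2}; X {1,2,3,4,5}->{1,2,3}
Constraint 3 (U + X = V) on D(U)={1,2} D(X)={1,2,3} D(V)={2,3,4}: no change
So after constraint 3: D(U) = {1,2}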